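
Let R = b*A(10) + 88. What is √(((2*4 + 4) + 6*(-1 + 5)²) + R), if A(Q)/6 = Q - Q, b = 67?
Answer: 14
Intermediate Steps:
A(Q) = 0 (A(Q) = 6*(Q - Q) = 6*0 = 0)
R = 88 (R = 67*0 + 88 = 0 + 88 = 88)
√(((2*4 + 4) + 6*(-1 + 5)²) + R) = √(((2*4 + 4) + 6*(-1 + 5)²) + 88) = √(((8 + 4) + 6*4²) + 88) = √((12 + 6*16) + 88) = √((12 + 96) + 88) = √(108 + 88) = √196 = 14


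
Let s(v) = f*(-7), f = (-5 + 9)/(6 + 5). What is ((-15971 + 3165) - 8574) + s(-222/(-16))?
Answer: -235208/11 ≈ -21383.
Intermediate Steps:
f = 4/11 ≈ 0.36364
s(v) = -28/11 (s(v) = (4/11)*(-7) = -28/11)
((-15971 + 3165) - 8574) + s(-222/(-16)) = ((-15971 + 3165) - 8574) - 28/11 = (-12806 - 8574) - 28/11 = -21380 - 28/11 = -235208/11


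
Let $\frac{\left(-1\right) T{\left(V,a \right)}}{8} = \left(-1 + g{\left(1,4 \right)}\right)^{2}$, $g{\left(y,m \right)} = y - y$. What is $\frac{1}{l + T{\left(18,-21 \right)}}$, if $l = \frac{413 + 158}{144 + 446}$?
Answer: $- \frac{590}{4149} \approx -0.1422$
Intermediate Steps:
$g{\left(y,m \right)} = 0$
$T{\left(V,a \right)} = -8$ ($T{\left(V,a \right)} = - 8 \left(-1 + 0\right)^{2} = - 8 \left(-1\right)^{2} = \left(-8\right) 1 = -8$)
$l = \frac{571}{590} \approx 0.9678$
$\frac{1}{l + T{\left(18,-21 \right)}} = \frac{1}{\frac{571}{590} - 8} = \frac{1}{- \frac{4149}{590}} = - \frac{590}{4149}$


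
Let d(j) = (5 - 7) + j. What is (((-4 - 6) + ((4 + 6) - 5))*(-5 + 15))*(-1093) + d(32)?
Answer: 54680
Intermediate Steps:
d(j) = -2 + j
(((-4 - 6) + ((4 + 6) - 5))*(-5 + 15))*(-1093) + d(32) = (((-4 - 6) + ((4 + 6) - 5))*(-5 + 15))*(-1093) + (-2 + 32) = ((-10 + (10 - 5))*10)*(-1093) + 30 = ((-10 + 5)*10)*(-1093) + 30 = -5*10*(-1093) + 30 = -50*(-1093) + 30 = 54650 + 30 = 54680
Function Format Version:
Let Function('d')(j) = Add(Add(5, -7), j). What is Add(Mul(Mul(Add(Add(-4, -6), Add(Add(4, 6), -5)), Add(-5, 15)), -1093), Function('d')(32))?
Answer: 54680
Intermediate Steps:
Function('d')(j) = Add(-2, j)
Add(Mul(Mul(Add(Add(-4, -6), Add(Add(4, 6), -5)), Add(-5, 15)), -1093), Function('d')(32)) = Add(Mul(Mul(Add(Add(-4, -6), Add(Add(4, 6), -5)), Add(-5, 15)), -1093), Add(-2, 32)) = Add(Mul(Mul(Add(-10, Add(10, -5)), 10), -1093), 30) = Add(Mul(Mul(Add(-10, 5), 10), -1093), 30) = Add(Mul(Mul(-5, 10), -1093), 30) = Add(Mul(-50, -1093), 30) = Add(54650, 30) = 54680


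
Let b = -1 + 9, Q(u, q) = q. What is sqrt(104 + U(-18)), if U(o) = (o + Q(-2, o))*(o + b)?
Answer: 4*sqrt(29) ≈ 21.541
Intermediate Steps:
b = 8
U(o) = 2*o*(8 + o) (U(o) = (o + o)*(o + 8) = (2*o)*(8 + o) = 2*o*(8 + o))
sqrt(104 + U(-18)) = sqrt(104 + 2*(-18)*(8 - 18)) = sqrt(104 + 2*(-18)*(-10)) = sqrt(104 + 360) = sqrt(464) = 4*sqrt(29)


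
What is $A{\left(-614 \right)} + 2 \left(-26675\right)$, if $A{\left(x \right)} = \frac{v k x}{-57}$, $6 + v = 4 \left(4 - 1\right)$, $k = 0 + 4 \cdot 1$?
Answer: $- \frac{1008738}{19} \approx -53092.0$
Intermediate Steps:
$k = 4$ ($k = 0 + 4 = 4$)
$v = 6$ ($v = -6 + 4 \left(4 - 1\right) = -6 + 4 \cdot 3 = -6 + 12 = 6$)
$A{\left(x \right)} = - \frac{8 x}{19}$ ($A{\left(x \right)} = \frac{6 \cdot 4 x}{-57} = 24 x \left(- \frac{1}{57}\right) = - \frac{8 x}{19}$)
$A{\left(-614 \right)} + 2 \left(-26675\right) = \left(- \frac{8}{19}\right) \left(-614\right) + 2 \left(-26675\right) = \frac{4912}{19} - 53350 = - \frac{1008738}{19}$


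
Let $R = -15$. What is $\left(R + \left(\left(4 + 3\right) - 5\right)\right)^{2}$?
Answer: $169$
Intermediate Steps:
$\left(R + \left(\left(4 + 3\right) - 5\right)\right)^{2} = \left(-15 + \left(\left(4 + 3\right) - 5\right)\right)^{2} = \left(-15 + \left(7 - 5\right)\right)^{2} = \left(-15 + 2\right)^{2} = \left(-13\right)^{2} = 169$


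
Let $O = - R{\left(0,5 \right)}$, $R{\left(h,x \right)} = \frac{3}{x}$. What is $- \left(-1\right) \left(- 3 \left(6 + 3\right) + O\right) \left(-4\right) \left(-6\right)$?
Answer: $- \frac{3312}{5} \approx -662.4$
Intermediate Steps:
$O = - \frac{3}{5} \approx -0.6$
$- \left(-1\right) \left(- 3 \left(6 + 3\right) + O\right) \left(-4\right) \left(-6\right) = - \left(-1\right) \left(- 3 \left(6 + 3\right) - \frac{3}{5}\right) \left(-4\right) \left(-6\right) = - \left(-1\right) \left(\left(-3\right) 9 - \frac{3}{5}\right) \left(-4\right) \left(-6\right) = - \left(-1\right) \left(-27 - \frac{3}{5}\right) \left(-4\right) \left(-6\right) = - \left(-1\right) \left(- \frac{138}{5}\right) \left(-4\right) \left(-6\right) = - \left(-1\right) \frac{552}{5} \left(-6\right) = - \frac{\left(-1\right) \left(-3312\right)}{5} = \left(-1\right) \frac{3312}{5} = - \frac{3312}{5}$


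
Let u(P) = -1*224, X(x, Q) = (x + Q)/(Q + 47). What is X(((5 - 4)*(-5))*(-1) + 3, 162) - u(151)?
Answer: 46986/209 ≈ 224.81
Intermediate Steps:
X(x, Q) = (Q + x)/(47 + Q)
u(P) = -224
X(((5 - 4)*(-5))*(-1) + 3, 162) - u(151) = (162 + (((5 - 4)*(-5))*(-1) + 3))/(47 + 162) - 1*(-224) = (162 + ((1*(-5))*(-1) + 3))/209 + 224 = (162 + (-5*(-1) + 3))/209 + 224 = (162 + (5 + 3))/209 + 224 = (162 + 8)/209 + 224 = (1/209)*170 + 224 = 170/209 + 224 = 46986/209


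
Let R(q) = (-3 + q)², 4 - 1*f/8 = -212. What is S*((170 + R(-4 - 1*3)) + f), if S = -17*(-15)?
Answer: 509490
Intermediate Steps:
S = 255
f = 1728 (f = 32 - 8*(-212) = 32 + 1696 = 1728)
S*((170 + R(-4 - 1*3)) + f) = 255*((170 + (-3 + (-4 - 1*3))²) + 1728) = 255*((170 + (-3 + (-4 - 3))²) + 1728) = 255*((170 + (-3 - 7)²) + 1728) = 255*((170 + (-10)²) + 1728) = 255*((170 + 100) + 1728) = 255*(270 + 1728) = 255*1998 = 509490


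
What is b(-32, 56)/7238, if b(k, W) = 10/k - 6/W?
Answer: -1/17248 ≈ -5.7978e-5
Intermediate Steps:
b(k, W) = -6/W + 10/k
b(-32, 56)/7238 = (-6/56 + 10/(-32))/7238 = (-6*1/56 + 10*(-1/32))*(1/7238) = (-3/28 - 5/16)*(1/7238) = -47/112*1/7238 = -1/17248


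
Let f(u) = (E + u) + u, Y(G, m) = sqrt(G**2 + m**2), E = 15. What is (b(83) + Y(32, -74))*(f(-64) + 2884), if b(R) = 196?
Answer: 543116 + 27710*sqrt(65) ≈ 7.6652e+5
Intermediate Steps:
f(u) = 15 + 2*u (f(u) = (15 + u) + u = 15 + 2*u)
(b(83) + Y(32, -74))*(f(-64) + 2884) = (196 + sqrt(32**2 + (-74)**2))*((15 + 2*(-64)) + 2884) = (196 + sqrt(1024 + 5476))*((15 - 128) + 2884) = (196 + sqrt(6500))*(-113 + 2884) = (196 + 10*sqrt(65))*2771 = 543116 + 27710*sqrt(65)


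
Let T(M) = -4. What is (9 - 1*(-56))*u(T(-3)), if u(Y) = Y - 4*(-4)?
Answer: 780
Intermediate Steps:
u(Y) = 16 + Y (u(Y) = Y + 16 = 16 + Y)
(9 - 1*(-56))*u(T(-3)) = (9 - 1*(-56))*(16 - 4) = (9 + 56)*12 = 65*12 = 780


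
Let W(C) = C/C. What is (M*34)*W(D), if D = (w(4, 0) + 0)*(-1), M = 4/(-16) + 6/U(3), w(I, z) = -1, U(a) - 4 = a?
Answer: 289/14 ≈ 20.643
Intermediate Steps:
U(a) = 4 + a
M = 17/28 (M = 4/(-16) + 6/(4 + 3) = 4*(-1/16) + 6/7 = -1/4 + 6*(1/7) = -1/4 + 6/7 = 17/28 ≈ 0.60714)
D = 1 (D = (-1 + 0)*(-1) = -1*(-1) = 1)
W(C) = 1
(M*34)*W(D) = ((17/28)*34)*1 = (289/14)*1 = 289/14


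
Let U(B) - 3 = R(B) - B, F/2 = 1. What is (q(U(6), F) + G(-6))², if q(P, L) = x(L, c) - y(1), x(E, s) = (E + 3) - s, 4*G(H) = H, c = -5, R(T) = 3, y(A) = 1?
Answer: 225/4 ≈ 56.250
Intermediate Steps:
G(H) = H/4
F = 2 (F = 2*1 = 2)
x(E, s) = 3 + E - s (x(E, s) = (3 + E) - s = 3 + E - s)
U(B) = 6 - B (U(B) = 3 + (3 - B) = 6 - B)
q(P, L) = 7 + L (q(P, L) = (3 + L - 1*(-5)) - 1*1 = (3 + L + 5) - 1 = (8 + L) - 1 = 7 + L)
(q(U(6), F) + G(-6))² = ((7 + 2) + (¼)*(-6))² = (9 - 3/2)² = (15/2)² = 225/4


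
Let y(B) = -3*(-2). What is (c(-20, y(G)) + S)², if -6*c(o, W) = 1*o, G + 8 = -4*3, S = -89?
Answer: 66049/9 ≈ 7338.8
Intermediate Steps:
G = -20 (G = -8 - 4*3 = -8 - 12 = -20)
y(B) = 6
c(o, W) = -o/6
(c(-20, y(G)) + S)² = (-⅙*(-20) - 89)² = (10/3 - 89)² = (-257/3)² = 66049/9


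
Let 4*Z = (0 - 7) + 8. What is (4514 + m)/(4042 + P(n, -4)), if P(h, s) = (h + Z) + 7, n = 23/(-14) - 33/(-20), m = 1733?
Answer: 218645/141724 ≈ 1.5428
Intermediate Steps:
Z = ¼ (Z = ((0 - 7) + 8)/4 = (-7 + 8)/4 = (¼)*1 = ¼ ≈ 0.25000)
n = 1/140 (n = 23*(-1/14) - 33*(-1/20) = -23/14 + 33/20 = 1/140 ≈ 0.0071429)
P(h, s) = 29/4 + h (P(h, s) = (h + ¼) + 7 = (¼ + h) + 7 = 29/4 + h)
(4514 + m)/(4042 + P(n, -4)) = (4514 + 1733)/(4042 + (29/4 + 1/140)) = 6247/(4042 + 254/35) = 6247/(141724/35) = 6247*(35/141724) = 218645/141724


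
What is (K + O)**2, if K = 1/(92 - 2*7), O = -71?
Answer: 30658369/6084 ≈ 5039.2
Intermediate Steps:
K = 1/78 (K = 1/(92 - 14) = 1/78 ≈ 0.012821)
(K + O)**2 = (1/78 - 71)**2 = (-5537/78)**2 = 30658369/6084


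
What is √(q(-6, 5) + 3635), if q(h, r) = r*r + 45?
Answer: √3705 ≈ 60.869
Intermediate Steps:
q(h, r) = 45 + r² (q(h, r) = r² + 45 = 45 + r²)
√(q(-6, 5) + 3635) = √((45 + 5²) + 3635) = √((45 + 25) + 3635) = √(70 + 3635) = √3705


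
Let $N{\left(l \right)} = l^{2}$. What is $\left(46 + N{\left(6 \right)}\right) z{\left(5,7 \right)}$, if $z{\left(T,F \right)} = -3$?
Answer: $-246$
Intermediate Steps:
$\left(46 + N{\left(6 \right)}\right) z{\left(5,7 \right)} = \left(46 + 6^{2}\right) \left(-3\right) = \left(46 + 36\right) \left(-3\right) = 82 \left(-3\right) = -246$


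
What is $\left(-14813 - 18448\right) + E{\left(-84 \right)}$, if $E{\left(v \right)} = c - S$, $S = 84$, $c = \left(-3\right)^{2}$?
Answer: $-33336$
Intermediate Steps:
$c = 9$
$E{\left(v \right)} = -75$ ($E{\left(v \right)} = 9 - 84 = -75$)
$\left(-14813 - 18448\right) + E{\left(-84 \right)} = \left(-14813 - 18448\right) - 75 = -33261 - 75 = -33336$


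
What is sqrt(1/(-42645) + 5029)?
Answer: 2*sqrt(2286429841770)/42645 ≈ 70.915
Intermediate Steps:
sqrt(1/(-42645) + 5029) = sqrt(-1/42645 + 5029) = sqrt(214461704/42645) = 2*sqrt(2286429841770)/42645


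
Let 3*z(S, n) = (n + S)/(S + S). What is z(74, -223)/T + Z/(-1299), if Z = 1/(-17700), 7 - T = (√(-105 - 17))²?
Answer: -7930082/3048395775 ≈ -0.0026014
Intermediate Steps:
z(S, n) = (S + n)/(6*S) (z(S, n) = ((n + S)/(S + S))/3 = ((S + n)/((2*S)))/3 = ((S + n)*(1/(2*S)))/3 = ((S + n)/(2*S))/3 = (S + n)/(6*S))
T = 129 (T = 7 - (√(-105 - 17))² = 7 - (√(-122))² = 7 - (I*√122)² = 7 - 1*(-122) = 7 + 122 = 129)
Z = -1/17700 ≈ -5.6497e-5
z(74, -223)/T + Z/(-1299) = ((⅙)*(74 - 223)/74)/129 - 1/17700/(-1299) = ((⅙)*(1/74)*(-149))*(1/129) - 1/17700*(-1/1299) = -149/444*1/129 + 1/22992300 = -149/57276 + 1/22992300 = -7930082/3048395775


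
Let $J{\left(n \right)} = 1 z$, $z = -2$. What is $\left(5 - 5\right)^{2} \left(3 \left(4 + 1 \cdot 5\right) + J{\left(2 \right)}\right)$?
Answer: $0$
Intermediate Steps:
$J{\left(n \right)} = -2$ ($J{\left(n \right)} = 1 \left(-2\right) = -2$)
$\left(5 - 5\right)^{2} \left(3 \left(4 + 1 \cdot 5\right) + J{\left(2 \right)}\right) = \left(5 - 5\right)^{2} \left(3 \left(4 + 1 \cdot 5\right) - 2\right) = 0^{2} \left(3 \left(4 + 5\right) - 2\right) = 0 \left(3 \cdot 9 - 2\right) = 0 \left(27 - 2\right) = 0 \cdot 25 = 0$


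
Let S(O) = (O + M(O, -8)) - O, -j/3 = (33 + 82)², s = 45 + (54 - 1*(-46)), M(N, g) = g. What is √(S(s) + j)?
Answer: I*√39683 ≈ 199.21*I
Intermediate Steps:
s = 145 (s = 45 + (54 + 46) = 45 + 100 = 145)
j = -39675 (j = -3*(33 + 82)² = -3*115² = -3*13225 = -39675)
S(O) = -8 (S(O) = (O - 8) - O = (-8 + O) - O = -8)
√(S(s) + j) = √(-8 - 39675) = √(-39683) = I*√39683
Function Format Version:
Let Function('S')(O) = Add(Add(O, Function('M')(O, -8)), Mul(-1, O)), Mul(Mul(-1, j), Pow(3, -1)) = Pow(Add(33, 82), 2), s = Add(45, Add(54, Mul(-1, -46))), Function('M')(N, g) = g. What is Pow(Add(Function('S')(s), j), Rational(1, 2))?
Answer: Mul(I, Pow(39683, Rational(1, 2))) ≈ Mul(199.21, I)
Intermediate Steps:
s = 145 (s = Add(45, Add(54, 46)) = Add(45, 100) = 145)
j = -39675 (j = Mul(-3, Pow(Add(33, 82), 2)) = Mul(-3, Pow(115, 2)) = Mul(-3, 13225) = -39675)
Function('S')(O) = -8 (Function('S')(O) = Add(Add(O, -8), Mul(-1, O)) = Add(Add(-8, O), Mul(-1, O)) = -8)
Pow(Add(Function('S')(s), j), Rational(1, 2)) = Pow(Add(-8, -39675), Rational(1, 2)) = Pow(-39683, Rational(1, 2)) = Mul(I, Pow(39683, Rational(1, 2)))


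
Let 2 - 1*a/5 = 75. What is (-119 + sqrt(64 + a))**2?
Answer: (119 - I*sqrt(301))**2 ≈ 13860.0 - 4129.1*I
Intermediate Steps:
a = -365 (a = 10 - 5*75 = 10 - 375 = -365)
(-119 + sqrt(64 + a))**2 = (-119 + sqrt(64 - 365))**2 = (-119 + sqrt(-301))**2 = (-119 + I*sqrt(301))**2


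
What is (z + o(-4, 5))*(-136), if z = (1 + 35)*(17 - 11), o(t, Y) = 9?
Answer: -30600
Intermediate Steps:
z = 216 (z = 36*6 = 216)
(z + o(-4, 5))*(-136) = (216 + 9)*(-136) = 225*(-136) = -30600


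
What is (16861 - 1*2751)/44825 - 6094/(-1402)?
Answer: 29294577/6284465 ≈ 4.6614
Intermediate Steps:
(16861 - 1*2751)/44825 - 6094/(-1402) = (16861 - 2751)*(1/44825) - 6094*(-1/1402) = 14110*(1/44825) + 3047/701 = 2822/8965 + 3047/701 = 29294577/6284465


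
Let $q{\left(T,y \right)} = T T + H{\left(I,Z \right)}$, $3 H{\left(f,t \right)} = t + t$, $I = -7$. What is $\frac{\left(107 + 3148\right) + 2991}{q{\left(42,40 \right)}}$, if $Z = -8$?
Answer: $\frac{9369}{2638} \approx 3.5516$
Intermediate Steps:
$H{\left(f,t \right)} = \frac{2 t}{3}$ ($H{\left(f,t \right)} = \frac{t + t}{3} = \frac{2 t}{3}$)
$q{\left(T,y \right)} = - \frac{16}{3} + T^{2}$ ($q{\left(T,y \right)} = T T + \frac{2}{3} \left(-8\right) = T^{2} - \frac{16}{3} = - \frac{16}{3} + T^{2}$)
$\frac{\left(107 + 3148\right) + 2991}{q{\left(42,40 \right)}} = \frac{\left(107 + 3148\right) + 2991}{- \frac{16}{3} + 42^{2}} = \frac{3255 + 2991}{- \frac{16}{3} + 1764} = \frac{6246}{\frac{5276}{3}} = 6246 \cdot \frac{3}{5276} = \frac{9369}{2638}$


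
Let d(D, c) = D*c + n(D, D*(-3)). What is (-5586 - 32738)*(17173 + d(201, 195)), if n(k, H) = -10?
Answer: -2159863992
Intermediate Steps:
d(D, c) = -10 + D*c (d(D, c) = D*c - 10 = -10 + D*c)
(-5586 - 32738)*(17173 + d(201, 195)) = (-5586 - 32738)*(17173 + (-10 + 201*195)) = -38324*(17173 + (-10 + 39195)) = -38324*(17173 + 39185) = -38324*56358 = -2159863992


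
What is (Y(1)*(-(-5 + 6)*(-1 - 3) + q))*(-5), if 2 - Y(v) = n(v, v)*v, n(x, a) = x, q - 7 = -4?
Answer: -35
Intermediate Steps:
q = 3 (q = 7 - 4 = 3)
Y(v) = 2 - v² (Y(v) = 2 - v*v = 2 - v²)
(Y(1)*(-(-5 + 6)*(-1 - 3) + q))*(-5) = ((2 - 1*1²)*(-(-5 + 6)*(-1 - 3) + 3))*(-5) = ((2 - 1*1)*(-(-4) + 3))*(-5) = ((2 - 1)*(-1*(-4) + 3))*(-5) = (1*(4 + 3))*(-5) = (1*7)*(-5) = 7*(-5) = -35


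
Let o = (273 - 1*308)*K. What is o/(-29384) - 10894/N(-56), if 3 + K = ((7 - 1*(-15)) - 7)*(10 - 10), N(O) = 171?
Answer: -320127251/5024664 ≈ -63.711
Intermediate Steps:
K = -3 (K = -3 + ((7 - 1*(-15)) - 7)*(10 - 10) = -3 + ((7 + 15) - 7)*0 = -3 + (22 - 7)*0 = -3 + 15*0 = -3 + 0 = -3)
o = 105 (o = (273 - 1*308)*(-3) = (273 - 308)*(-3) = -35*(-3) = 105)
o/(-29384) - 10894/N(-56) = 105/(-29384) - 10894/171 = 105*(-1/29384) - 10894*1/171 = -105/29384 - 10894/171 = -320127251/5024664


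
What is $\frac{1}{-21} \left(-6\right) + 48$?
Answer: $\frac{338}{7} \approx 48.286$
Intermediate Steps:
$\frac{1}{-21} \left(-6\right) + 48 = \left(- \frac{1}{21}\right) \left(-6\right) + 48 = \frac{2}{7} + 48 = \frac{338}{7}$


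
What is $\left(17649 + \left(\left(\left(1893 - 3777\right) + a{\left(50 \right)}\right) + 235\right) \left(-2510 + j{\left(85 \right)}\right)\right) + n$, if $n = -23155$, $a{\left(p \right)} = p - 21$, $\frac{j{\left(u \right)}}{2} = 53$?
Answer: $3888974$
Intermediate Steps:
$j{\left(u \right)} = 106$ ($j{\left(u \right)} = 2 \cdot 53 = 106$)
$a{\left(p \right)} = -21 + p$
$\left(17649 + \left(\left(\left(1893 - 3777\right) + a{\left(50 \right)}\right) + 235\right) \left(-2510 + j{\left(85 \right)}\right)\right) + n = \left(17649 + \left(\left(\left(1893 - 3777\right) + \left(-21 + 50\right)\right) + 235\right) \left(-2510 + 106\right)\right) - 23155 = \left(17649 + \left(\left(-1884 + 29\right) + 235\right) \left(-2404\right)\right) - 23155 = \left(17649 + \left(-1855 + 235\right) \left(-2404\right)\right) - 23155 = \left(17649 - -3894480\right) - 23155 = \left(17649 + 3894480\right) - 23155 = 3912129 - 23155 = 3888974$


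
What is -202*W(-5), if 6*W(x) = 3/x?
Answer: 101/5 ≈ 20.200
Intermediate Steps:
W(x) = 1/(2*x) (W(x) = (3/x)/6 = 1/(2*x))
-202*W(-5) = -101/(-5) = -101*(-1)/5 = -202*(-1/10) = 101/5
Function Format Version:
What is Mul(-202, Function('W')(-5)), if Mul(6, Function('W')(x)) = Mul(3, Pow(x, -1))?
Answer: Rational(101, 5) ≈ 20.200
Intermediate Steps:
Function('W')(x) = Mul(Rational(1, 2), Pow(x, -1)) (Function('W')(x) = Mul(Rational(1, 6), Mul(3, Pow(x, -1))) = Mul(Rational(1, 2), Pow(x, -1)))
Mul(-202, Function('W')(-5)) = Mul(-202, Mul(Rational(1, 2), Pow(-5, -1))) = Mul(-202, Mul(Rational(1, 2), Rational(-1, 5))) = Mul(-202, Rational(-1, 10)) = Rational(101, 5)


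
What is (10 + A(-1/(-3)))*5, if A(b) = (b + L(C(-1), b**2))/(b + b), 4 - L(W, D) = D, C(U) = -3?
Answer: 245/3 ≈ 81.667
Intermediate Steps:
L(W, D) = 4 - D
A(b) = (4 + b - b**2)/(2*b) (A(b) = (b + (4 - b**2))/(b + b) = (4 + b - b**2)/((2*b)) = (4 + b - b**2)*(1/(2*b)) = (4 + b - b**2)/(2*b))
(10 + A(-1/(-3)))*5 = (10 + (4 - 1/(-3) - (-1/(-3))**2)/(2*((-1/(-3)))))*5 = (10 + (4 - 1*(-1/3) - (-1*(-1/3))**2)/(2*((-1*(-1/3)))))*5 = (10 + (4 + 1/3 - (1/3)**2)/(2*(1/3)))*5 = (10 + (1/2)*3*(4 + 1/3 - 1*1/9))*5 = (10 + (1/2)*3*(4 + 1/3 - 1/9))*5 = (10 + (1/2)*3*(38/9))*5 = (10 + 19/3)*5 = (49/3)*5 = 245/3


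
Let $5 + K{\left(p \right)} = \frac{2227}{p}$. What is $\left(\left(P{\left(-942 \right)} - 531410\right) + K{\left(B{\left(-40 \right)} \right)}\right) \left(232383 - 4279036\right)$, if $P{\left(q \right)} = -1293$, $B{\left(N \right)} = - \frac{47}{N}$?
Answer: $2148014727404$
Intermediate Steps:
$K{\left(p \right)} = -5 + \frac{2227}{p}$
$\left(\left(P{\left(-942 \right)} - 531410\right) + K{\left(B{\left(-40 \right)} \right)}\right) \left(232383 - 4279036\right) = \left(\left(-1293 - 531410\right) - \left(5 - \frac{2227}{\left(-47\right) \frac{1}{-40}}\right)\right) \left(232383 - 4279036\right) = \left(-532703 - \left(5 - \frac{2227}{\left(-47\right) \left(- \frac{1}{40}\right)}\right)\right) \left(-4046653\right) = \left(-532703 - \left(5 - \frac{2227}{\frac{47}{40}}\right)\right) \left(-4046653\right) = \left(-532703 + \left(-5 + 2227 \cdot \frac{40}{47}\right)\right) \left(-4046653\right) = \left(-532703 + \left(-5 + \frac{89080}{47}\right)\right) \left(-4046653\right) = \left(-532703 + \frac{88845}{47}\right) \left(-4046653\right) = \left(- \frac{24948196}{47}\right) \left(-4046653\right) = 2148014727404$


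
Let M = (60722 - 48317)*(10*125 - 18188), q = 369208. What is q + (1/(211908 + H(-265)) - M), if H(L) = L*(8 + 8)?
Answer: 43711019331465/207668 ≈ 2.1048e+8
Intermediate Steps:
H(L) = 16*L (H(L) = L*16 = 16*L)
M = -210115890 (M = 12405*(1250 - 18188) = 12405*(-16938) = -210115890)
q + (1/(211908 + H(-265)) - M) = 369208 + (1/(211908 + 16*(-265)) - 1*(-210115890)) = 369208 + (1/(211908 - 4240) + 210115890) = 369208 + (1/207668 + 210115890) = 369208 + 43634346644521/207668 = 43711019331465/207668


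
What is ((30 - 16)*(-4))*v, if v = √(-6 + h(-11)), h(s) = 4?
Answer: -56*I*√2 ≈ -79.196*I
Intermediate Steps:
v = I*√2 (v = √(-6 + 4) = √(-2) = I*√2 ≈ 1.4142*I)
((30 - 16)*(-4))*v = ((30 - 16)*(-4))*(I*√2) = (14*(-4))*(I*√2) = -56*I*√2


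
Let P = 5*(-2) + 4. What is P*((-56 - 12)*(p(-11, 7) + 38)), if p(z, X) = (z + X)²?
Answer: 22032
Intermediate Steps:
p(z, X) = (X + z)²
P = -6 (P = -10 + 4 = -6)
P*((-56 - 12)*(p(-11, 7) + 38)) = -6*(-56 - 12)*((7 - 11)² + 38) = -(-408)*((-4)² + 38) = -(-408)*(16 + 38) = -(-408)*54 = -6*(-3672) = 22032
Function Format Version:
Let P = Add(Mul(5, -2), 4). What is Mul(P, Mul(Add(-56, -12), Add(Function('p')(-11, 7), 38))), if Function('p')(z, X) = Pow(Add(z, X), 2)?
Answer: 22032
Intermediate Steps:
Function('p')(z, X) = Pow(Add(X, z), 2)
P = -6 (P = Add(-10, 4) = -6)
Mul(P, Mul(Add(-56, -12), Add(Function('p')(-11, 7), 38))) = Mul(-6, Mul(Add(-56, -12), Add(Pow(Add(7, -11), 2), 38))) = Mul(-6, Mul(-68, Add(Pow(-4, 2), 38))) = Mul(-6, Mul(-68, Add(16, 38))) = Mul(-6, Mul(-68, 54)) = Mul(-6, -3672) = 22032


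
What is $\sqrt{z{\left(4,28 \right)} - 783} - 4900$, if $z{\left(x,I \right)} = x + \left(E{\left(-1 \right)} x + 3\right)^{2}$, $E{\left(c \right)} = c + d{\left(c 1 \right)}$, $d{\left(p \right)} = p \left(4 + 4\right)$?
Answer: $-4900 + \sqrt{310} \approx -4882.4$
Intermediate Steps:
$d{\left(p \right)} = 8 p$ ($d{\left(p \right)} = p 8 = 8 p$)
$E{\left(c \right)} = 9 c$ ($E{\left(c \right)} = c + 8 c 1 = c + 8 c = 9 c$)
$z{\left(x,I \right)} = x + \left(3 - 9 x\right)^{2}$ ($z{\left(x,I \right)} = x + \left(9 \left(-1\right) x + 3\right)^{2} = x + \left(- 9 x + 3\right)^{2} = x + \left(3 - 9 x\right)^{2}$)
$\sqrt{z{\left(4,28 \right)} - 783} - 4900 = \sqrt{\left(4 + 9 \left(-1 + 3 \cdot 4\right)^{2}\right) - 783} - 4900 = \sqrt{\left(4 + 9 \left(-1 + 12\right)^{2}\right) - 783} - 4900 = \sqrt{\left(4 + 9 \cdot 11^{2}\right) - 783} - 4900 = \sqrt{\left(4 + 9 \cdot 121\right) - 783} - 4900 = \sqrt{\left(4 + 1089\right) - 783} - 4900 = \sqrt{1093 - 783} - 4900 = \sqrt{310} - 4900 = -4900 + \sqrt{310}$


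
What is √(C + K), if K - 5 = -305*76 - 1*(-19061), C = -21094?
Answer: 2*I*√6302 ≈ 158.77*I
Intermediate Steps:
K = -4114 (K = 5 + (-305*76 - 1*(-19061)) = 5 + (-23180 + 19061) = 5 - 4119 = -4114)
√(C + K) = √(-21094 - 4114) = √(-25208) = 2*I*√6302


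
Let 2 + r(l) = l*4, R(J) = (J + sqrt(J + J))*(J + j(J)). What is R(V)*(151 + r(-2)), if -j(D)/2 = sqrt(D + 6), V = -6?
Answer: 5076 - 1692*I*sqrt(3) ≈ 5076.0 - 2930.6*I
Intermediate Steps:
j(D) = -2*sqrt(6 + D) (j(D) = -2*sqrt(D + 6) = -2*sqrt(6 + D))
R(J) = (J - 2*sqrt(6 + J))*(J + sqrt(2)*sqrt(J)) (R(J) = (J + sqrt(J + J))*(J - 2*sqrt(6 + J)) = (J + sqrt(2*J))*(J - 2*sqrt(6 + J)) = (J + sqrt(2)*sqrt(J))*(J - 2*sqrt(6 + J)) = (J - 2*sqrt(6 + J))*(J + sqrt(2)*sqrt(J)))
r(l) = -2 + 4*l (r(l) = -2 + l*4 = -2 + 4*l)
R(V)*(151 + r(-2)) = ((-6)**2 + sqrt(2)*(-6)**(3/2) - 2*(-6)*sqrt(6 - 6) - 2*sqrt(2)*sqrt(-6)*sqrt(6 - 6))*(151 + (-2 + 4*(-2))) = (36 + sqrt(2)*(-6*I*sqrt(6)) - 2*(-6)*sqrt(0) - 2*sqrt(2)*I*sqrt(6)*sqrt(0))*(151 + (-2 - 8)) = (36 - 12*I*sqrt(3) - 2*(-6)*0 - 2*sqrt(2)*I*sqrt(6)*0)*(151 - 10) = (36 - 12*I*sqrt(3) + 0 + 0)*141 = (36 - 12*I*sqrt(3))*141 = 5076 - 1692*I*sqrt(3)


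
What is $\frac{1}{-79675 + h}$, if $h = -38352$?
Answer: $- \frac{1}{118027} \approx -8.4726 \cdot 10^{-6}$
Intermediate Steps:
$\frac{1}{-79675 + h} = \frac{1}{-79675 - 38352} = \frac{1}{-118027} = - \frac{1}{118027}$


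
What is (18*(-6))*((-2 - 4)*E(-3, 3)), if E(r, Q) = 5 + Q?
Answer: 5184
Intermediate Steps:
(18*(-6))*((-2 - 4)*E(-3, 3)) = (18*(-6))*((-2 - 4)*(5 + 3)) = -(-648)*8 = -108*(-48) = 5184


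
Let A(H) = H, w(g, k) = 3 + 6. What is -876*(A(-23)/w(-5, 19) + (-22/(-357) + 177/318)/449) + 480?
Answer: 23086264498/8495529 ≈ 2717.5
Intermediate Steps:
w(g, k) = 9
-876*(A(-23)/w(-5, 19) + (-22/(-357) + 177/318)/449) + 480 = -876*(-23/9 + (-22/(-357) + 177/318)/449) + 480 = -876*(-23*1/9 + (-22*(-1/357) + 177*(1/318))*(1/449)) + 480 = -876*(-23/9 + (22/357 + 59/106)*(1/449)) + 480 = -876*(-23/9 + (23395/37842)*(1/449)) + 480 = -876*(-23/9 + 23395/16991058) + 480 = -876*(-130194593/50973174) + 480 = 19008410578/8495529 + 480 = 23086264498/8495529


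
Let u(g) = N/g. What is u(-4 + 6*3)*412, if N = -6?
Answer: -1236/7 ≈ -176.57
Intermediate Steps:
u(g) = -6/g
u(-4 + 6*3)*412 = -6/(-4 + 6*3)*412 = -6/(-4 + 18)*412 = -6/14*412 = -6*1/14*412 = -3/7*412 = -1236/7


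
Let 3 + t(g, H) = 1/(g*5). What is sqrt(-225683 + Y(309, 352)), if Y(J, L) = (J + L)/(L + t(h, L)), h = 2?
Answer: I*sqrt(2750393925813)/3491 ≈ 475.06*I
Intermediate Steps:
t(g, H) = -3 + 1/(5*g) (t(g, H) = -3 + 1/(g*5) = -3 + 1/(5*g))
Y(J, L) = (J + L)/(-29/10 + L) (Y(J, L) = (J + L)/(L + (-3 + (1/5)/2)) = (J + L)/(L + (-3 + (1/5)*(1/2))) = (J + L)/(L + (-3 + 1/10)) = (J + L)/(L - 29/10) = (J + L)/(-29/10 + L))
sqrt(-225683 + Y(309, 352)) = sqrt(-225683 + 10*(309 + 352)/(-29 + 10*352)) = sqrt(-225683 + 10*661/(-29 + 3520)) = sqrt(-225683 + 10*661/3491) = sqrt(-225683 + 10*(1/3491)*661) = sqrt(-225683 + 6610/3491) = sqrt(-787852743/3491) = I*sqrt(2750393925813)/3491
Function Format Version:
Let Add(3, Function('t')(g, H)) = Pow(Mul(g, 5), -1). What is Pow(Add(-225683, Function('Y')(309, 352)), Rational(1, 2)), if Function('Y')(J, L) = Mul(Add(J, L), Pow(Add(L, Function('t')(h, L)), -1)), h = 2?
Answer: Mul(Rational(1, 3491), I, Pow(2750393925813, Rational(1, 2))) ≈ Mul(475.06, I)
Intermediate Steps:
Function('t')(g, H) = Add(-3, Mul(Rational(1, 5), Pow(g, -1))) (Function('t')(g, H) = Add(-3, Pow(Mul(g, 5), -1)) = Add(-3, Pow(Mul(5, g), -1)) = Add(-3, Mul(Rational(1, 5), Pow(g, -1))))
Function('Y')(J, L) = Mul(Pow(Add(Rational(-29, 10), L), -1), Add(J, L)) (Function('Y')(J, L) = Mul(Add(J, L), Pow(Add(L, Add(-3, Mul(Rational(1, 5), Pow(2, -1)))), -1)) = Mul(Add(J, L), Pow(Add(L, Add(-3, Mul(Rational(1, 5), Rational(1, 2)))), -1)) = Mul(Add(J, L), Pow(Add(L, Add(-3, Rational(1, 10))), -1)) = Mul(Add(J, L), Pow(Add(L, Rational(-29, 10)), -1)) = Mul(Add(J, L), Pow(Add(Rational(-29, 10), L), -1)) = Mul(Pow(Add(Rational(-29, 10), L), -1), Add(J, L)))
Pow(Add(-225683, Function('Y')(309, 352)), Rational(1, 2)) = Pow(Add(-225683, Mul(10, Pow(Add(-29, Mul(10, 352)), -1), Add(309, 352))), Rational(1, 2)) = Pow(Add(-225683, Mul(10, Pow(Add(-29, 3520), -1), 661)), Rational(1, 2)) = Pow(Add(-225683, Mul(10, Pow(3491, -1), 661)), Rational(1, 2)) = Pow(Add(-225683, Mul(10, Rational(1, 3491), 661)), Rational(1, 2)) = Pow(Add(-225683, Rational(6610, 3491)), Rational(1, 2)) = Pow(Rational(-787852743, 3491), Rational(1, 2)) = Mul(Rational(1, 3491), I, Pow(2750393925813, Rational(1, 2)))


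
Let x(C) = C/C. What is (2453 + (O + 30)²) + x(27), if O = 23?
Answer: 5263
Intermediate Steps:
x(C) = 1
(2453 + (O + 30)²) + x(27) = (2453 + (23 + 30)²) + 1 = (2453 + 53²) + 1 = (2453 + 2809) + 1 = 5262 + 1 = 5263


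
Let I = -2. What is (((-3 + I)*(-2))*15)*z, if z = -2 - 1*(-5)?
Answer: 450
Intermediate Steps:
z = 3 (z = -2 + 5 = 3)
(((-3 + I)*(-2))*15)*z = (((-3 - 2)*(-2))*15)*3 = (-5*(-2)*15)*3 = (10*15)*3 = 150*3 = 450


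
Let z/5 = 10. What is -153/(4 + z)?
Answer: -17/6 ≈ -2.8333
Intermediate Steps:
z = 50 (z = 5*10 = 50)
-153/(4 + z) = -153/(4 + 50) = -153/54 = -153*1/54 = -17/6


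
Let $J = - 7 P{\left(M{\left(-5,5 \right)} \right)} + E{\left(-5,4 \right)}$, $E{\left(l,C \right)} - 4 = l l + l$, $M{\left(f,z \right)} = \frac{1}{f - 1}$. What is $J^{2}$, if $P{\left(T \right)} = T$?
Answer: $\frac{22801}{36} \approx 633.36$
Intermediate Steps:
$M{\left(f,z \right)} = \frac{1}{-1 + f}$
$E{\left(l,C \right)} = 4 + l + l^{2}$ ($E{\left(l,C \right)} = 4 + \left(l l + l\right) = 4 + \left(l^{2} + l\right) = 4 + \left(l + l^{2}\right) = 4 + l + l^{2}$)
$J = \frac{151}{6}$ ($J = - \frac{7}{-1 - 5} + \left(4 - 5 + \left(-5\right)^{2}\right) = - \frac{7}{-6} + \left(4 - 5 + 25\right) = \left(-7\right) \left(- \frac{1}{6}\right) + 24 = \frac{7}{6} + 24 = \frac{151}{6} \approx 25.167$)
$J^{2} = \left(\frac{151}{6}\right)^{2} = \frac{22801}{36}$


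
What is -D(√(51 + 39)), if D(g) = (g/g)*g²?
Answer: -90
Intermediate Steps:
D(g) = g² (D(g) = 1*g² = g²)
-D(√(51 + 39)) = -(√(51 + 39))² = -(√90)² = -(3*√10)² = -1*90 = -90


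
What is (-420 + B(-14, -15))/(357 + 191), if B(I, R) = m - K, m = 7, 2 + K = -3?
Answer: -102/137 ≈ -0.74453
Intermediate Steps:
K = -5 (K = -2 - 3 = -5)
B(I, R) = 12 (B(I, R) = 7 - 1*(-5) = 7 + 5 = 12)
(-420 + B(-14, -15))/(357 + 191) = (-420 + 12)/(357 + 191) = -408/548 = -408*1/548 = -102/137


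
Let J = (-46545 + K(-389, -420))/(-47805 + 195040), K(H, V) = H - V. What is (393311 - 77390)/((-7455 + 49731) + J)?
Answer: 46514628435/6224460346 ≈ 7.4729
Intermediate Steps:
J = -46514/147235 (J = (-46545 + (-389 - 1*(-420)))/(-47805 + 195040) = (-46545 + (-389 + 420))/147235 = (-46545 + 31)*(1/147235) = -46514*1/147235 = -46514/147235 ≈ -0.31592)
(393311 - 77390)/((-7455 + 49731) + J) = (393311 - 77390)/((-7455 + 49731) - 46514/147235) = 315921/(42276 - 46514/147235) = 315921/(6224460346/147235) = 315921*(147235/6224460346) = 46514628435/6224460346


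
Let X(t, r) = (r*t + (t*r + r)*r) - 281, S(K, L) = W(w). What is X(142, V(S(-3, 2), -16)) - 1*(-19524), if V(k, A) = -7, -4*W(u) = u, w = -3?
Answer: 25256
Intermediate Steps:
W(u) = -u/4
S(K, L) = ¾ (S(K, L) = -¼*(-3) = ¾)
X(t, r) = -281 + r*t + r*(r + r*t) (X(t, r) = (r*t + (r*t + r)*r) - 281 = (r*t + (r + r*t)*r) - 281 = (r*t + r*(r + r*t)) - 281 = -281 + r*t + r*(r + r*t))
X(142, V(S(-3, 2), -16)) - 1*(-19524) = (-281 + (-7)² - 7*142 + 142*(-7)²) - 1*(-19524) = (-281 + 49 - 994 + 142*49) + 19524 = (-281 + 49 - 994 + 6958) + 19524 = 5732 + 19524 = 25256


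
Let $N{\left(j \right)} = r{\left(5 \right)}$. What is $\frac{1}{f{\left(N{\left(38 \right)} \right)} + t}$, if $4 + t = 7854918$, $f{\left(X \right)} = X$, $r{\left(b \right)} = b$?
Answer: $\frac{1}{7854919} \approx 1.2731 \cdot 10^{-7}$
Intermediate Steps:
$N{\left(j \right)} = 5$
$t = 7854914$ ($t = -4 + 7854918 = 7854914$)
$\frac{1}{f{\left(N{\left(38 \right)} \right)} + t} = \frac{1}{5 + 7854914} = \frac{1}{7854919}$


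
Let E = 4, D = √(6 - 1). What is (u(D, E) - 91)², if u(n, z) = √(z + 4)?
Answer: 8289 - 364*√2 ≈ 7774.2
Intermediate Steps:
D = √5 ≈ 2.2361
u(n, z) = √(4 + z)
(u(D, E) - 91)² = (√(4 + 4) - 91)² = (√8 - 91)² = (2*√2 - 91)² = (-91 + 2*√2)²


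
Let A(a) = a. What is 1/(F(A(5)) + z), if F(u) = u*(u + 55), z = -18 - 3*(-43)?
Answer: 1/411 ≈ 0.0024331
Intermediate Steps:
z = 111 (z = -18 + 129 = 111)
F(u) = u*(55 + u)
1/(F(A(5)) + z) = 1/(5*(55 + 5) + 111) = 1/(5*60 + 111) = 1/(300 + 111) = 1/411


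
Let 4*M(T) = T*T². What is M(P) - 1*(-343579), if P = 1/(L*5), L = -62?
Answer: 40942247955999/119164000 ≈ 3.4358e+5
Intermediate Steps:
P = -1/310 (P = 1/(-62*5) = 1/(-310) = -1/310 ≈ -0.0032258)
M(T) = T³/4 (M(T) = (T*T²)/4 = T³/4)
M(P) - 1*(-343579) = (-1/310)³/4 - 1*(-343579) = (¼)*(-1/29791000) + 343579 = -1/119164000 + 343579 = 40942247955999/119164000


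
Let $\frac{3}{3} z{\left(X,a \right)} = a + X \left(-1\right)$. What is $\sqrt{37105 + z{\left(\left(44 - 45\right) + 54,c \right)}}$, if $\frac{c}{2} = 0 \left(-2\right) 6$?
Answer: $2 \sqrt{9263} \approx 192.49$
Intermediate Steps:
$c = 0$ ($c = 2 \cdot 0 \left(-2\right) 6 = 2 \cdot 0 \cdot 6 = 2 \cdot 0 = 0$)
$z{\left(X,a \right)} = a - X$ ($z{\left(X,a \right)} = a + X \left(-1\right) = a - X$)
$\sqrt{37105 + z{\left(\left(44 - 45\right) + 54,c \right)}} = \sqrt{37105 + \left(0 - \left(\left(44 - 45\right) + 54\right)\right)} = \sqrt{37105 + \left(0 - \left(-1 + 54\right)\right)} = \sqrt{37105 + \left(0 - 53\right)} = \sqrt{37105 - 53} = \sqrt{37052} = 2 \sqrt{9263}$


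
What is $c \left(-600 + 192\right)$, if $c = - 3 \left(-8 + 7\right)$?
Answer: $-1224$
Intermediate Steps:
$c = 3$ ($c = \left(-3\right) \left(-1\right) = 3$)
$c \left(-600 + 192\right) = 3 \left(-600 + 192\right) = 3 \left(-408\right) = -1224$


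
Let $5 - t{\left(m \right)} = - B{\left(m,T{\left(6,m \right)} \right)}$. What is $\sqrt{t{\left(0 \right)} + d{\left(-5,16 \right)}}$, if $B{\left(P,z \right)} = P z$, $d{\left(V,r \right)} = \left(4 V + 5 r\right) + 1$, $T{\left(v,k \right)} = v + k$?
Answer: $\sqrt{66} \approx 8.124$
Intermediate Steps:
$T{\left(v,k \right)} = k + v$
$d{\left(V,r \right)} = 1 + 4 V + 5 r$
$t{\left(m \right)} = 5 + m \left(6 + m\right)$ ($t{\left(m \right)} = 5 - - m \left(m + 6\right) = 5 - - m \left(6 + m\right) = 5 + m \left(6 + m\right)$)
$\sqrt{t{\left(0 \right)} + d{\left(-5,16 \right)}} = \sqrt{\left(5 + 0 \left(6 + 0\right)\right) + \left(1 + 4 \left(-5\right) + 5 \cdot 16\right)} = \sqrt{\left(5 + 0 \cdot 6\right) + \left(1 - 20 + 80\right)} = \sqrt{\left(5 + 0\right) + 61} = \sqrt{5 + 61} = \sqrt{66}$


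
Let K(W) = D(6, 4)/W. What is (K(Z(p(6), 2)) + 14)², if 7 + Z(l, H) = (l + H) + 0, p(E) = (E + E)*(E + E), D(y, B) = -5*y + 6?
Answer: 3694084/19321 ≈ 191.20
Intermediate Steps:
D(y, B) = 6 - 5*y
p(E) = 4*E² (p(E) = (2*E)*(2*E) = 4*E²)
Z(l, H) = -7 + H + l (Z(l, H) = -7 + ((l + H) + 0) = -7 + ((H + l) + 0) = -7 + (H + l) = -7 + H + l)
K(W) = -24/W (K(W) = (6 - 5*6)/W = (6 - 30)/W = -24/W)
(K(Z(p(6), 2)) + 14)² = (-24/(-7 + 2 + 4*6²) + 14)² = (-24/(-7 + 2 + 4*36) + 14)² = (-24/(-7 + 2 + 144) + 14)² = (-24/139 + 14)² = (1922/139)² = 3694084/19321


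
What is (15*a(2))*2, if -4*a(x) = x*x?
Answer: -30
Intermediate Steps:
a(x) = -x²/4 (a(x) = -x*x/4 = -x²/4)
(15*a(2))*2 = (15*(-¼*2²))*2 = (15*(-¼*4))*2 = (15*(-1))*2 = -15*2 = -30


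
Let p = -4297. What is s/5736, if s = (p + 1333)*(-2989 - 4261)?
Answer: 895375/239 ≈ 3746.3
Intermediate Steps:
s = 21489000 (s = (-4297 + 1333)*(-2989 - 4261) = -2964*(-7250) = 21489000)
s/5736 = 21489000/5736 = 21489000*(1/5736) = 895375/239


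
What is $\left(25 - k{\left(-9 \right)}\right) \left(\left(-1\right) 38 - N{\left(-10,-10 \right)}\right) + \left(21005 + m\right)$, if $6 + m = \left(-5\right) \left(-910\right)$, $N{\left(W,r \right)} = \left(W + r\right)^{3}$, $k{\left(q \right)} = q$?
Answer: $296257$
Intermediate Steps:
$m = 4544$ ($m = -6 - -4550 = -6 + 4550 = 4544$)
$\left(25 - k{\left(-9 \right)}\right) \left(\left(-1\right) 38 - N{\left(-10,-10 \right)}\right) + \left(21005 + m\right) = \left(25 - -9\right) \left(\left(-1\right) 38 - \left(-10 - 10\right)^{3}\right) + \left(21005 + 4544\right) = \left(25 + 9\right) \left(-38 - \left(-20\right)^{3}\right) + 25549 = 34 \left(-38 - -8000\right) + 25549 = 34 \left(-38 + 8000\right) + 25549 = 34 \cdot 7962 + 25549 = 270708 + 25549 = 296257$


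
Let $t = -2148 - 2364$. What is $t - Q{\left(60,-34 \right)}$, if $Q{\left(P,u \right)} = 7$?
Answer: $-4519$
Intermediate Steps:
$t = -4512$
$t - Q{\left(60,-34 \right)} = -4512 - 7 = -4519$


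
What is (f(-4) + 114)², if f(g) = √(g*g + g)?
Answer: 13008 + 456*√3 ≈ 13798.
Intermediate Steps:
f(g) = √(g + g²) (f(g) = √(g² + g) = √(g + g²))
(f(-4) + 114)² = (√(-4*(1 - 4)) + 114)² = (√(-4*(-3)) + 114)² = (√12 + 114)² = (2*√3 + 114)² = (114 + 2*√3)²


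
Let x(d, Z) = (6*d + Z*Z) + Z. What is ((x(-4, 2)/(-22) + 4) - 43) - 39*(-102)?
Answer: 43338/11 ≈ 3939.8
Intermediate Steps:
x(d, Z) = Z + Z² + 6*d (x(d, Z) = (6*d + Z²) + Z = (Z² + 6*d) + Z = Z + Z² + 6*d)
((x(-4, 2)/(-22) + 4) - 43) - 39*(-102) = (((2 + 2² + 6*(-4))/(-22) + 4) - 43) - 39*(-102) = (((2 + 4 - 24)*(-1/22) + 4) - 43) + 3978 = ((-18*(-1/22) + 4) - 43) + 3978 = ((9/11 + 4) - 43) + 3978 = (53/11 - 43) + 3978 = -420/11 + 3978 = 43338/11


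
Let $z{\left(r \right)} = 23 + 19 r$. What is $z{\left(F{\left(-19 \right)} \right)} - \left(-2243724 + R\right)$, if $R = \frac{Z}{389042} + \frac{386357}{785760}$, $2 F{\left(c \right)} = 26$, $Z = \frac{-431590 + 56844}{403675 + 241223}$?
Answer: $\frac{36865301171233715498449}{16428434857243680} \approx 2.244 \cdot 10^{6}$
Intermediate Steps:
$Z = - \frac{187373}{322449}$ ($Z = - \frac{374746}{644898} = \left(-374746\right) \frac{1}{644898} = - \frac{187373}{322449} \approx -0.58109$)
$F{\left(c \right)} = 13$ ($F{\left(c \right)} = \frac{1}{2} \cdot 26 = 13$)
$R = \frac{8077811958959471}{16428434857243680}$ ($R = - \frac{187373}{322449 \cdot 389042} + \frac{386357}{785760} = \left(- \frac{187373}{322449}\right) \frac{1}{389042} + 386357 \cdot \frac{1}{785760} = - \frac{187373}{125446203858} + \frac{386357}{785760} = \frac{8077811958959471}{16428434857243680} \approx 0.4917$)
$z{\left(F{\left(-19 \right)} \right)} - \left(-2243724 + R\right) = \left(23 + 19 \cdot 13\right) - \left(-2243724 + \frac{8077811958959471}{16428434857243680}\right) = \left(23 + 247\right) - - \frac{36860865493822259704849}{16428434857243680} = 270 + \frac{36860865493822259704849}{16428434857243680} = \frac{36865301171233715498449}{16428434857243680}$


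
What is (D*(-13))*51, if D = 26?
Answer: -17238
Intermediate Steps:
(D*(-13))*51 = (26*(-13))*51 = -338*51 = -17238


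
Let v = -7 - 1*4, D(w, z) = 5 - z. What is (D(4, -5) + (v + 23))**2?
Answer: 484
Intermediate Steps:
v = -11 (v = -7 - 4 = -11)
(D(4, -5) + (v + 23))**2 = ((5 - 1*(-5)) + (-11 + 23))**2 = ((5 + 5) + 12)**2 = (10 + 12)**2 = 22**2 = 484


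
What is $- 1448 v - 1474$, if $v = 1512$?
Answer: $-2190850$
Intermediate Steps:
$- 1448 v - 1474 = \left(-1448\right) 1512 - 1474 = -2189376 - 1474 = -2190850$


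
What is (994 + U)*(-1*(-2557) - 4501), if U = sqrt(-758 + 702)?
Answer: -1932336 - 3888*I*sqrt(14) ≈ -1.9323e+6 - 14548.0*I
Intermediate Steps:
U = 2*I*sqrt(14) (U = sqrt(-56) = 2*I*sqrt(14) ≈ 7.4833*I)
(994 + U)*(-1*(-2557) - 4501) = (994 + 2*I*sqrt(14))*(-1*(-2557) - 4501) = (994 + 2*I*sqrt(14))*(2557 - 4501) = (994 + 2*I*sqrt(14))*(-1944) = -1932336 - 3888*I*sqrt(14)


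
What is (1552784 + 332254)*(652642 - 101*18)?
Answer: 1226827971312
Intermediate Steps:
(1552784 + 332254)*(652642 - 101*18) = 1885038*(652642 - 101*18) = 1885038*(652642 - 1818) = 1885038*650824 = 1226827971312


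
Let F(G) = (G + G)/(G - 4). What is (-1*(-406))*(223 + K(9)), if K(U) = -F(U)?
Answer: 445382/5 ≈ 89076.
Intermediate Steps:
F(G) = 2*G/(-4 + G) (F(G) = (2*G)/(-4 + G) = 2*G/(-4 + G))
K(U) = -2*U/(-4 + U)
(-1*(-406))*(223 + K(9)) = (-1*(-406))*(223 - 2*9/(-4 + 9)) = 406*(223 - 2*9/5) = 406*(223 - 2*9*⅕) = 406*(223 - 18/5) = 406*(1097/5) = 445382/5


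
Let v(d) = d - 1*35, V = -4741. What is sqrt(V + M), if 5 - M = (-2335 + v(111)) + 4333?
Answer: I*sqrt(6810) ≈ 82.523*I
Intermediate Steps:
v(d) = -35 + d (v(d) = d - 35 = -35 + d)
M = -2069 (M = 5 - ((-2335 + (-35 + 111)) + 4333) = 5 - ((-2335 + 76) + 4333) = 5 - (-2259 + 4333) = 5 - 1*2074 = 5 - 2074 = -2069)
sqrt(V + M) = sqrt(-4741 - 2069) = sqrt(-6810) = I*sqrt(6810)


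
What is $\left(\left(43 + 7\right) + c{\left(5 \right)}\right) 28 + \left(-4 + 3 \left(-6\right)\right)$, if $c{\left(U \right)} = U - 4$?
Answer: $1406$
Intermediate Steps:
$c{\left(U \right)} = -4 + U$
$\left(\left(43 + 7\right) + c{\left(5 \right)}\right) 28 + \left(-4 + 3 \left(-6\right)\right) = \left(\left(43 + 7\right) + \left(-4 + 5\right)\right) 28 + \left(-4 + 3 \left(-6\right)\right) = \left(50 + 1\right) 28 - 22 = 51 \cdot 28 - 22 = 1428 - 22 = 1406$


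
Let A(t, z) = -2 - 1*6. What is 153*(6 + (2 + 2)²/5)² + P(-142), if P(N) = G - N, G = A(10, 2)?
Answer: 327098/25 ≈ 13084.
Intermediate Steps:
A(t, z) = -8 (A(t, z) = -2 - 6 = -8)
G = -8
P(N) = -8 - N
153*(6 + (2 + 2)²/5)² + P(-142) = 153*(6 + (2 + 2)²/5)² + (-8 - 1*(-142)) = 153*(6 + 4²*(⅕))² + (-8 + 142) = 153*(6 + 16*(⅕))² + 134 = 153*(6 + 16/5)² + 134 = 153*(46/5)² + 134 = 153*(2116/25) + 134 = 323748/25 + 134 = 327098/25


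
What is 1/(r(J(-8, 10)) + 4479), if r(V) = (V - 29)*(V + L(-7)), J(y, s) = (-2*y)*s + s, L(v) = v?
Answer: 1/27462 ≈ 3.6414e-5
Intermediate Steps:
J(y, s) = s - 2*s*y (J(y, s) = -2*s*y + s = s - 2*s*y)
r(V) = (-29 + V)*(-7 + V) (r(V) = (V - 29)*(V - 7) = (-29 + V)*(-7 + V))
1/(r(J(-8, 10)) + 4479) = 1/((203 + (10*(1 - 2*(-8)))² - 360*(1 - 2*(-8))) + 4479) = 1/((203 + (10*(1 + 16))² - 360*(1 + 16)) + 4479) = 1/((203 + (10*17)² - 360*17) + 4479) = 1/((203 + 170² - 36*170) + 4479) = 1/((203 + 28900 - 6120) + 4479) = 1/(22983 + 4479) = 1/27462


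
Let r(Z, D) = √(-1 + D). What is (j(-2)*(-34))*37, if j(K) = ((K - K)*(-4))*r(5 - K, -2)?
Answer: 0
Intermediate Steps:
j(K) = 0 (j(K) = ((K - K)*(-4))*√(-1 - 2) = (0*(-4))*√(-3) = 0*(I*√3) = 0)
(j(-2)*(-34))*37 = (0*(-34))*37 = 0*37 = 0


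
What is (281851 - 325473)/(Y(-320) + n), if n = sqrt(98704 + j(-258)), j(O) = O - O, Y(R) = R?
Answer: 872440/231 + 21811*sqrt(6169)/462 ≈ 7484.8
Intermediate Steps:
j(O) = 0
n = 4*sqrt(6169) (n = sqrt(98704 + 0) = sqrt(98704) = 4*sqrt(6169) ≈ 314.17)
(281851 - 325473)/(Y(-320) + n) = (281851 - 325473)/(-320 + 4*sqrt(6169)) = -43622/(-320 + 4*sqrt(6169))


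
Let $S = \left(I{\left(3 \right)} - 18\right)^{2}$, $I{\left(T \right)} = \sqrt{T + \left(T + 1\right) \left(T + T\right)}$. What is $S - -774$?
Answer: $1125 - 108 \sqrt{3} \approx 937.94$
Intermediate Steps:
$I{\left(T \right)} = \sqrt{T + 2 T \left(1 + T\right)}$ ($I{\left(T \right)} = \sqrt{T + \left(1 + T\right) 2 T} = \sqrt{T + 2 T \left(1 + T\right)}$)
$S = \left(-18 + 3 \sqrt{3}\right)^{2}$ ($S = \left(\sqrt{3 \left(3 + 2 \cdot 3\right)} - 18\right)^{2} = \left(\sqrt{3 \left(3 + 6\right)} - 18\right)^{2} = \left(\sqrt{3 \cdot 9} - 18\right)^{2} = \left(\sqrt{27} - 18\right)^{2} = \left(3 \sqrt{3} - 18\right)^{2} = \left(-18 + 3 \sqrt{3}\right)^{2} \approx 163.94$)
$S - -774 = \left(351 - 108 \sqrt{3}\right) - -774 = \left(351 - 108 \sqrt{3}\right) + 774 = 1125 - 108 \sqrt{3}$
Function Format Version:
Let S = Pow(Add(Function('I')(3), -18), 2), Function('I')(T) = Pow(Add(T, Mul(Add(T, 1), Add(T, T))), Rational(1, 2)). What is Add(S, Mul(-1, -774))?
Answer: Add(1125, Mul(-108, Pow(3, Rational(1, 2)))) ≈ 937.94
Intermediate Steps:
Function('I')(T) = Pow(Add(T, Mul(2, T, Add(1, T))), Rational(1, 2)) (Function('I')(T) = Pow(Add(T, Mul(Add(1, T), Mul(2, T))), Rational(1, 2)) = Pow(Add(T, Mul(2, T, Add(1, T))), Rational(1, 2)))
S = Pow(Add(-18, Mul(3, Pow(3, Rational(1, 2)))), 2) (S = Pow(Add(Pow(Mul(3, Add(3, Mul(2, 3))), Rational(1, 2)), -18), 2) = Pow(Add(Pow(Mul(3, Add(3, 6)), Rational(1, 2)), -18), 2) = Pow(Add(Pow(Mul(3, 9), Rational(1, 2)), -18), 2) = Pow(Add(Pow(27, Rational(1, 2)), -18), 2) = Pow(Add(Mul(3, Pow(3, Rational(1, 2))), -18), 2) = Pow(Add(-18, Mul(3, Pow(3, Rational(1, 2)))), 2) ≈ 163.94)
Add(S, Mul(-1, -774)) = Add(Add(351, Mul(-108, Pow(3, Rational(1, 2)))), Mul(-1, -774)) = Add(Add(351, Mul(-108, Pow(3, Rational(1, 2)))), 774) = Add(1125, Mul(-108, Pow(3, Rational(1, 2))))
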